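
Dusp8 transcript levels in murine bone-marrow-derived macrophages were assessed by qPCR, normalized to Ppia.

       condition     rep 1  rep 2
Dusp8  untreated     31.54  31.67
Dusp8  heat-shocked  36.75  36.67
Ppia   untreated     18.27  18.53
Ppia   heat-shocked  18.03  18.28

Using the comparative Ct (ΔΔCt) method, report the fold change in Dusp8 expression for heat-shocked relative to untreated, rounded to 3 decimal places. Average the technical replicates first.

Mean Ct: Dusp8 untreated 31.605; Dusp8 heat-shocked 36.710; Ppia untreated 18.400; Ppia heat-shocked 18.155
ΔCt(untreated) = 31.605 − 18.400 = 13.205
ΔCt(heat-shocked) = 36.710 − 18.155 = 18.555
ΔΔCt = 18.555 − 13.205 = 5.350
Fold change = 2^(−5.350) = 0.0245

0.025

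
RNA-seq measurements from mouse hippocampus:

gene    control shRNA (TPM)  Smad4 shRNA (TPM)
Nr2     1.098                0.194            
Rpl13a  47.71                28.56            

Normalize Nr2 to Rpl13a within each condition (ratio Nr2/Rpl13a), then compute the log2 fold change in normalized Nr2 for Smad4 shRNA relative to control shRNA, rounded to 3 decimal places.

-1.760

Nr2/Rpl13a (control shRNA) = 1.098 / 47.71 = 0.023014
Nr2/Rpl13a (Smad4 shRNA) = 0.194 / 28.56 = 0.0067927
Fold change = 0.0067927 / 0.023014 = 0.2952
log2(0.2952) = -1.7605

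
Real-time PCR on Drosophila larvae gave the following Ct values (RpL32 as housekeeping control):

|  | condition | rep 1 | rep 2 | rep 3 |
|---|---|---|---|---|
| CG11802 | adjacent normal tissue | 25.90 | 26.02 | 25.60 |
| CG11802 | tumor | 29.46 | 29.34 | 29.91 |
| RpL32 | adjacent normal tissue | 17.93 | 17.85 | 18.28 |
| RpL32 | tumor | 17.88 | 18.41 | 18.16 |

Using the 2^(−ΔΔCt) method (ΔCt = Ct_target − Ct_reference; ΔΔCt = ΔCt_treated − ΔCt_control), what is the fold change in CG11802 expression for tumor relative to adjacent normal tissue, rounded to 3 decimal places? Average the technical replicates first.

0.082

Mean Ct: CG11802 adjacent normal tissue 25.840; CG11802 tumor 29.570; RpL32 adjacent normal tissue 18.020; RpL32 tumor 18.150
ΔCt(adjacent normal tissue) = 25.840 − 18.020 = 7.820
ΔCt(tumor) = 29.570 − 18.150 = 11.420
ΔΔCt = 11.420 − 7.820 = 3.600
Fold change = 2^(−3.600) = 0.0825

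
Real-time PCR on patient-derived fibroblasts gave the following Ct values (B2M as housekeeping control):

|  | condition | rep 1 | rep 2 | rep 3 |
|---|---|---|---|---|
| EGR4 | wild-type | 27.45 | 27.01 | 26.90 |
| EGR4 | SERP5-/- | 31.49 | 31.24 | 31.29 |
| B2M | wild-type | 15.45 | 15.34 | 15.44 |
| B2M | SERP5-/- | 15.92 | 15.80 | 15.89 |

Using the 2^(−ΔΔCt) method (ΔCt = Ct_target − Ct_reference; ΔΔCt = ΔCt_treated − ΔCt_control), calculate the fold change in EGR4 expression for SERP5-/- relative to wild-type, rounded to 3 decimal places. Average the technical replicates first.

Mean Ct: EGR4 wild-type 27.120; EGR4 SERP5-/- 31.340; B2M wild-type 15.410; B2M SERP5-/- 15.870
ΔCt(wild-type) = 27.120 − 15.410 = 11.710
ΔCt(SERP5-/-) = 31.340 − 15.870 = 15.470
ΔΔCt = 15.470 − 11.710 = 3.760
Fold change = 2^(−3.760) = 0.0738

0.074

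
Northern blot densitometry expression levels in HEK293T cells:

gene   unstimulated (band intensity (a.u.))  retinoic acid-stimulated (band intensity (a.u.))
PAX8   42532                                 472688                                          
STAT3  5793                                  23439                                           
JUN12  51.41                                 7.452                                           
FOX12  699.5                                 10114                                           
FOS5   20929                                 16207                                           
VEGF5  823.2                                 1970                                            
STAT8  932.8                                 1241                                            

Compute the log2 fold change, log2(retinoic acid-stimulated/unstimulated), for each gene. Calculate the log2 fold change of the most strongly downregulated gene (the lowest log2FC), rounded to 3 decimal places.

log2(472688/42532) = 3.474  (PAX8)
log2(23439/5793) = 2.017  (STAT3)
log2(7.452/51.41) = -2.786  (JUN12)
log2(10114/699.5) = 3.854  (FOX12)
log2(16207/20929) = -0.369  (FOS5)
log2(1970/823.2) = 1.259  (VEGF5)
log2(1241/932.8) = 0.412  (STAT8)
JUN12 is most strongly downregulated.

-2.786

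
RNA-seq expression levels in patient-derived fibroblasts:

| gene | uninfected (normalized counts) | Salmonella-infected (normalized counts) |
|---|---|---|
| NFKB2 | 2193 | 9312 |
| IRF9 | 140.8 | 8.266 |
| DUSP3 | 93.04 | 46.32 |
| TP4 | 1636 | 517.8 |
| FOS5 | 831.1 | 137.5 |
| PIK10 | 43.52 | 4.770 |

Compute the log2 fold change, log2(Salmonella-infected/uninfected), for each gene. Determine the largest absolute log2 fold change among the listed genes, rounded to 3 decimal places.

4.090

log2(9312/2193) = 2.086  (NFKB2)
log2(8.266/140.8) = -4.090  (IRF9)
log2(46.32/93.04) = -1.006  (DUSP3)
log2(517.8/1636) = -1.660  (TP4)
log2(137.5/831.1) = -2.596  (FOS5)
log2(4.770/43.52) = -3.190  (PIK10)
The largest magnitude belongs to IRF9.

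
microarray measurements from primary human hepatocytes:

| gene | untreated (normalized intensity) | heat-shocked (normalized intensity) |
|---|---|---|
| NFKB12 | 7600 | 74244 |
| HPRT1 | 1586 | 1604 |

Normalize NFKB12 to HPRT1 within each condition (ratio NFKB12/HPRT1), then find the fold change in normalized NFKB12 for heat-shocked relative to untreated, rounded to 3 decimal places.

9.659

NFKB12/HPRT1 (untreated) = 7600 / 1586 = 4.7919
NFKB12/HPRT1 (heat-shocked) = 74244 / 1604 = 46.287
Fold change = 46.287 / 4.7919 = 9.6593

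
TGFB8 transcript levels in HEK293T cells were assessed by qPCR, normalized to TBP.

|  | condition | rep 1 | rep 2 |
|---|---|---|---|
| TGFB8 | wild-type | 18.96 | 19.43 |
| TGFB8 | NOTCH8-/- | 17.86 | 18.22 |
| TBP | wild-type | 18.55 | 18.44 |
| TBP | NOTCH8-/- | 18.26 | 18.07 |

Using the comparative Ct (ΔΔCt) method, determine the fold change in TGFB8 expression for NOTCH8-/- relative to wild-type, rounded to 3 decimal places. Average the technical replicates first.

Mean Ct: TGFB8 wild-type 19.195; TGFB8 NOTCH8-/- 18.040; TBP wild-type 18.495; TBP NOTCH8-/- 18.165
ΔCt(wild-type) = 19.195 − 18.495 = 0.700
ΔCt(NOTCH8-/-) = 18.040 − 18.165 = -0.125
ΔΔCt = -0.125 − 0.700 = -0.825
Fold change = 2^(−(-0.825)) = 2^0.825 = 1.7715

1.772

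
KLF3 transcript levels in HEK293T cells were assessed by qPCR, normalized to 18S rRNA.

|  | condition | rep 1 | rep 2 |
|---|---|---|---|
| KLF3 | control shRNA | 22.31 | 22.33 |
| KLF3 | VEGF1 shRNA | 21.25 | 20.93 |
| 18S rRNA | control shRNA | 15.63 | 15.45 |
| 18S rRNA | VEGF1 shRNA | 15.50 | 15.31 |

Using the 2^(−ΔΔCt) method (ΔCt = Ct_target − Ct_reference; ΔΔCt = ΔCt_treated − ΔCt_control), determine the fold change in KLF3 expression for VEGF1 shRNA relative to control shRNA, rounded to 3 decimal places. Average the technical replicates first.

2.136

Mean Ct: KLF3 control shRNA 22.320; KLF3 VEGF1 shRNA 21.090; 18S rRNA control shRNA 15.540; 18S rRNA VEGF1 shRNA 15.405
ΔCt(control shRNA) = 22.320 − 15.540 = 6.780
ΔCt(VEGF1 shRNA) = 21.090 − 15.405 = 5.685
ΔΔCt = 5.685 − 6.780 = -1.095
Fold change = 2^(−(-1.095)) = 2^1.095 = 2.1361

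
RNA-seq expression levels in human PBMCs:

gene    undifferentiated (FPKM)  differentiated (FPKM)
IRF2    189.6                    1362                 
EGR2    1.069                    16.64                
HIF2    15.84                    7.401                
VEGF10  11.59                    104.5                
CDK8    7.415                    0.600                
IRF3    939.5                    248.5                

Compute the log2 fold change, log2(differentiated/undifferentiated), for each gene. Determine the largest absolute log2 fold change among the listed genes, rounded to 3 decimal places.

log2(1362/189.6) = 2.845  (IRF2)
log2(16.64/1.069) = 3.960  (EGR2)
log2(7.401/15.84) = -1.098  (HIF2)
log2(104.5/11.59) = 3.173  (VEGF10)
log2(0.600/7.415) = -3.627  (CDK8)
log2(248.5/939.5) = -1.919  (IRF3)
The largest magnitude belongs to EGR2.

3.960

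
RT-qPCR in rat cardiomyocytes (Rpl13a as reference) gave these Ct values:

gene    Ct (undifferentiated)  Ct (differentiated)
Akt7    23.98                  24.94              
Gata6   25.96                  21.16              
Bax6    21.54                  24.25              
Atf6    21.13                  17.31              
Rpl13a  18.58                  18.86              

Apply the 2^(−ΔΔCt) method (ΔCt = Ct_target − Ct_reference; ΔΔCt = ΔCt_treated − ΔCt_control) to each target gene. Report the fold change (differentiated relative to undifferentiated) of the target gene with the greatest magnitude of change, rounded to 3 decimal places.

Akt7: ΔΔCt = (24.94−18.86) − (23.98−18.58) = 6.08 − 5.40 = 0.68; fold change = 2^-0.68 = 0.624
Gata6: ΔΔCt = (21.16−18.86) − (25.96−18.58) = 2.30 − 7.38 = -5.08; fold change = 2^5.08 = 33.825
Bax6: ΔΔCt = (24.25−18.86) − (21.54−18.58) = 5.39 − 2.96 = 2.43; fold change = 2^-2.43 = 0.186
Atf6: ΔΔCt = (17.31−18.86) − (21.13−18.58) = -1.55 − 2.55 = -4.10; fold change = 2^4.10 = 17.148
Gata6 has the largest |ΔΔCt| = 5.08.

33.825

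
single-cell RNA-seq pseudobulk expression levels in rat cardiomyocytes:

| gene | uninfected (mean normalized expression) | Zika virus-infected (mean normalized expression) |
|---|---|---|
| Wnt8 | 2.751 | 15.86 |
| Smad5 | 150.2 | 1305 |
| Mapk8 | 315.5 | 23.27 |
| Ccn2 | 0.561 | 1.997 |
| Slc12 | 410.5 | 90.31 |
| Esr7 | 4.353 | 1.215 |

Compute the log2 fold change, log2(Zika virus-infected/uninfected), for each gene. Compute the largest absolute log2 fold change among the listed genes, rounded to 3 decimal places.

3.761

log2(15.86/2.751) = 2.527  (Wnt8)
log2(1305/150.2) = 3.119  (Smad5)
log2(23.27/315.5) = -3.761  (Mapk8)
log2(1.997/0.561) = 1.832  (Ccn2)
log2(90.31/410.5) = -2.184  (Slc12)
log2(1.215/4.353) = -1.841  (Esr7)
The largest magnitude belongs to Mapk8.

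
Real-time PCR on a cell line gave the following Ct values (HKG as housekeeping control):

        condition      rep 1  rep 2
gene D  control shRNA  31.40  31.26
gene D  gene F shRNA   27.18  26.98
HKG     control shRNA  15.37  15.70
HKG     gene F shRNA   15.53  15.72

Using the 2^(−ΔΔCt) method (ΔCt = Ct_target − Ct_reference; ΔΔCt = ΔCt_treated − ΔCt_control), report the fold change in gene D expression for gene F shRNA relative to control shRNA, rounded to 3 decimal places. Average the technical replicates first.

Mean Ct: gene D control shRNA 31.330; gene D gene F shRNA 27.080; HKG control shRNA 15.535; HKG gene F shRNA 15.625
ΔCt(control shRNA) = 31.330 − 15.535 = 15.795
ΔCt(gene F shRNA) = 27.080 − 15.625 = 11.455
ΔΔCt = 11.455 − 15.795 = -4.340
Fold change = 2^(−(-4.340)) = 2^4.340 = 20.2521

20.252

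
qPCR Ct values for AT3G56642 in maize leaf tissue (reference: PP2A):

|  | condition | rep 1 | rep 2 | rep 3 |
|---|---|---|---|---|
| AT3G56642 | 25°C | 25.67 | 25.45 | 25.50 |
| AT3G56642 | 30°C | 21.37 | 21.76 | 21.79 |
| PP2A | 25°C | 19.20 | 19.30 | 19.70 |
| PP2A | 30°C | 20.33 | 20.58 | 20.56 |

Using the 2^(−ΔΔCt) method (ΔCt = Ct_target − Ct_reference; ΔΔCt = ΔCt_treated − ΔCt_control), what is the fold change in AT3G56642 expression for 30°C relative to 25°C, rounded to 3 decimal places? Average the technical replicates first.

Mean Ct: AT3G56642 25°C 25.540; AT3G56642 30°C 21.640; PP2A 25°C 19.400; PP2A 30°C 20.490
ΔCt(25°C) = 25.540 − 19.400 = 6.140
ΔCt(30°C) = 21.640 − 20.490 = 1.150
ΔΔCt = 1.150 − 6.140 = -4.990
Fold change = 2^(−(-4.990)) = 2^4.990 = 31.7790

31.779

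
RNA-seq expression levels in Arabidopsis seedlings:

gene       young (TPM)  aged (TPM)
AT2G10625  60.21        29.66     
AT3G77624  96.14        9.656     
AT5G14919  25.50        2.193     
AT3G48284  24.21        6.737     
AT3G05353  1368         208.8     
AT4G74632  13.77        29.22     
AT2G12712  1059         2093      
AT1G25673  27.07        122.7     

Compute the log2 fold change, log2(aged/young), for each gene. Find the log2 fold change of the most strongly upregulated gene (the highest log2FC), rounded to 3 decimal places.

log2(29.66/60.21) = -1.021  (AT2G10625)
log2(9.656/96.14) = -3.316  (AT3G77624)
log2(2.193/25.50) = -3.540  (AT5G14919)
log2(6.737/24.21) = -1.845  (AT3G48284)
log2(208.8/1368) = -2.712  (AT3G05353)
log2(29.22/13.77) = 1.085  (AT4G74632)
log2(2093/1059) = 0.983  (AT2G12712)
log2(122.7/27.07) = 2.180  (AT1G25673)
AT1G25673 is most strongly upregulated.

2.180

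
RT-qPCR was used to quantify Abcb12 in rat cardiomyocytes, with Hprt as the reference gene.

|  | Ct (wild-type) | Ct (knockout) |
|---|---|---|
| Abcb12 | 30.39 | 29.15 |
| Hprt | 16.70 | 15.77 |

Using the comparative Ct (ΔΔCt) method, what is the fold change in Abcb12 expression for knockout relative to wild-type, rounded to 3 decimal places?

ΔCt(wild-type) = 30.390 − 16.700 = 13.690
ΔCt(knockout) = 29.150 − 15.770 = 13.380
ΔΔCt = 13.380 − 13.690 = -0.310
Fold change = 2^(−(-0.310)) = 2^0.310 = 1.2397

1.240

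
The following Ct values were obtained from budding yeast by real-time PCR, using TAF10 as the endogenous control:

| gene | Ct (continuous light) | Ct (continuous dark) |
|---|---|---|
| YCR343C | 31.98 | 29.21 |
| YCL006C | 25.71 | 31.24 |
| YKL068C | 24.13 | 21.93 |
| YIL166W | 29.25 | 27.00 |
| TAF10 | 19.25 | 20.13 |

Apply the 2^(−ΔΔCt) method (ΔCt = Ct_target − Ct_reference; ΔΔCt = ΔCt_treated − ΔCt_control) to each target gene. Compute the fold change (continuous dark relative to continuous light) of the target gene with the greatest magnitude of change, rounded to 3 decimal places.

YCR343C: ΔΔCt = (29.21−20.13) − (31.98−19.25) = 9.08 − 12.73 = -3.65; fold change = 2^3.65 = 12.553
YCL006C: ΔΔCt = (31.24−20.13) − (25.71−19.25) = 11.11 − 6.46 = 4.65; fold change = 2^-4.65 = 0.040
YKL068C: ΔΔCt = (21.93−20.13) − (24.13−19.25) = 1.80 − 4.88 = -3.08; fold change = 2^3.08 = 8.456
YIL166W: ΔΔCt = (27.00−20.13) − (29.25−19.25) = 6.87 − 10.00 = -3.13; fold change = 2^3.13 = 8.754
YCL006C has the largest |ΔΔCt| = 4.65.

0.040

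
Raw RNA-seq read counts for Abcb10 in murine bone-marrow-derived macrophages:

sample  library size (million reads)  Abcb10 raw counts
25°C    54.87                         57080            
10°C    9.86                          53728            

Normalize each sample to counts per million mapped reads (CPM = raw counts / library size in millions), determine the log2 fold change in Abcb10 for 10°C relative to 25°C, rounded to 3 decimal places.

CPM(25°C) = 57080 / 54.87 = 1040.2770
CPM(10°C) = 53728 / 9.86 = 5449.0872
Fold change = 5449.0872 / 1040.2770 = 5.23811
log2(5.23811) = 2.3890

2.389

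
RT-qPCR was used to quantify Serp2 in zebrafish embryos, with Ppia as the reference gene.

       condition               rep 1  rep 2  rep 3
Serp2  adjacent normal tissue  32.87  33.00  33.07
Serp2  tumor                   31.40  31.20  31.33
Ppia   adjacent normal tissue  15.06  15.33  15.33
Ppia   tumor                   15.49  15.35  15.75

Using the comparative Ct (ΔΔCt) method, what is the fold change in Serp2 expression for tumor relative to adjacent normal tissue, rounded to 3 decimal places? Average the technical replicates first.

3.891

Mean Ct: Serp2 adjacent normal tissue 32.980; Serp2 tumor 31.310; Ppia adjacent normal tissue 15.240; Ppia tumor 15.530
ΔCt(adjacent normal tissue) = 32.980 − 15.240 = 17.740
ΔCt(tumor) = 31.310 − 15.530 = 15.780
ΔΔCt = 15.780 − 17.740 = -1.960
Fold change = 2^(−(-1.960)) = 2^1.960 = 3.8906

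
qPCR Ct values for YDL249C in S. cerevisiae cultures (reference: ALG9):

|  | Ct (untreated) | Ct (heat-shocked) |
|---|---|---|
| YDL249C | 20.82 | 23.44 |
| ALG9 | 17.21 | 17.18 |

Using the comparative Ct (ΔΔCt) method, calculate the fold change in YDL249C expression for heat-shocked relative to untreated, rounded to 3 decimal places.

0.159

ΔCt(untreated) = 20.820 − 17.210 = 3.610
ΔCt(heat-shocked) = 23.440 − 17.180 = 6.260
ΔΔCt = 6.260 − 3.610 = 2.650
Fold change = 2^(−2.650) = 0.1593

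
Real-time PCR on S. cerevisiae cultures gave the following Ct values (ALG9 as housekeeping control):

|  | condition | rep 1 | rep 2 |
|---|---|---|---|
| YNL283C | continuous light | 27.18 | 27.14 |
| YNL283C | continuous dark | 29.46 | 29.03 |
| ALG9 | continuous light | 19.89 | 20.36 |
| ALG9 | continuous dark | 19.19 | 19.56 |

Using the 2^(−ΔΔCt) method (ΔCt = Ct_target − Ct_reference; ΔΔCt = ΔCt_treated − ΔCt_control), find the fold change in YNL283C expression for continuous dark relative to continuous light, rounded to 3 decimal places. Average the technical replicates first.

0.140

Mean Ct: YNL283C continuous light 27.160; YNL283C continuous dark 29.245; ALG9 continuous light 20.125; ALG9 continuous dark 19.375
ΔCt(continuous light) = 27.160 − 20.125 = 7.035
ΔCt(continuous dark) = 29.245 − 19.375 = 9.870
ΔΔCt = 9.870 − 7.035 = 2.835
Fold change = 2^(−2.835) = 0.1401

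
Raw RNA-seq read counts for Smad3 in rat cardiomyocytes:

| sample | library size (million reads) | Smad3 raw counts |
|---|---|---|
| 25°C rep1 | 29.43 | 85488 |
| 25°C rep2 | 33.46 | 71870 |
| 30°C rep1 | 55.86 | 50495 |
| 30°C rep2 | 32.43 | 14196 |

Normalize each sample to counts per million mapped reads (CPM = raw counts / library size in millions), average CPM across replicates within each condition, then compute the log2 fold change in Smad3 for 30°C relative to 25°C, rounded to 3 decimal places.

-1.913

CPM(25°C rep1) = 85488 / 29.43 = 2904.7910
CPM(25°C rep2) = 71870 / 33.46 = 2147.9378
CPM(30°C rep1) = 50495 / 55.86 = 903.9563
CPM(30°C rep2) = 14196 / 32.43 = 437.7428
mean CPM(25°C) = 2526.3644; mean CPM(30°C) = 670.8496
Fold change = 670.8496 / 2526.3644 = 0.26554
log2(0.26554) = -1.9130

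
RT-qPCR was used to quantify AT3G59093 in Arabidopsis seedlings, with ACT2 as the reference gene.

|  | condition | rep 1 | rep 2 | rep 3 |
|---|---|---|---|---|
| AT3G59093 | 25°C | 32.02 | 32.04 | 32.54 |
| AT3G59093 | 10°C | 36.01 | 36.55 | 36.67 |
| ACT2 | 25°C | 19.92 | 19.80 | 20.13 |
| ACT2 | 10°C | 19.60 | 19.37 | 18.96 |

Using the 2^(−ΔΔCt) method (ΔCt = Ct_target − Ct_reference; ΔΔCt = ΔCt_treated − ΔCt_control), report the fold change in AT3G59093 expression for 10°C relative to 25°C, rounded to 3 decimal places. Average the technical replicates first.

Mean Ct: AT3G59093 25°C 32.200; AT3G59093 10°C 36.410; ACT2 25°C 19.950; ACT2 10°C 19.310
ΔCt(25°C) = 32.200 − 19.950 = 12.250
ΔCt(10°C) = 36.410 − 19.310 = 17.100
ΔΔCt = 17.100 − 12.250 = 4.850
Fold change = 2^(−4.850) = 0.0347

0.035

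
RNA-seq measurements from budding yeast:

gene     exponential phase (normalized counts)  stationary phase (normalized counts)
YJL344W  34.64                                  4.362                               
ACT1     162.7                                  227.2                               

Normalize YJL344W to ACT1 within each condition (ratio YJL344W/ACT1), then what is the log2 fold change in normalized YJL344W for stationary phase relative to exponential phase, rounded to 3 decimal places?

-3.471

YJL344W/ACT1 (exponential phase) = 34.64 / 162.7 = 0.21291
YJL344W/ACT1 (stationary phase) = 4.362 / 227.2 = 0.019199
Fold change = 0.019199 / 0.21291 = 0.0902
log2(0.0902) = -3.4711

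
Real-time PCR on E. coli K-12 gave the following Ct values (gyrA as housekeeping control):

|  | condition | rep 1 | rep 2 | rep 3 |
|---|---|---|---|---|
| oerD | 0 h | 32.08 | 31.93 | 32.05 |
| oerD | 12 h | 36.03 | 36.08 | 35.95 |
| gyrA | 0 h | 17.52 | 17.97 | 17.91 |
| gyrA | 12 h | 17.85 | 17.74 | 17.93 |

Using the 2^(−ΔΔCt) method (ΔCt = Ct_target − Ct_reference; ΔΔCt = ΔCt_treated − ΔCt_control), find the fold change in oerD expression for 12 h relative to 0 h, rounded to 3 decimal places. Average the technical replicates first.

Mean Ct: oerD 0 h 32.020; oerD 12 h 36.020; gyrA 0 h 17.800; gyrA 12 h 17.840
ΔCt(0 h) = 32.020 − 17.800 = 14.220
ΔCt(12 h) = 36.020 − 17.840 = 18.180
ΔΔCt = 18.180 − 14.220 = 3.960
Fold change = 2^(−3.960) = 0.0643

0.064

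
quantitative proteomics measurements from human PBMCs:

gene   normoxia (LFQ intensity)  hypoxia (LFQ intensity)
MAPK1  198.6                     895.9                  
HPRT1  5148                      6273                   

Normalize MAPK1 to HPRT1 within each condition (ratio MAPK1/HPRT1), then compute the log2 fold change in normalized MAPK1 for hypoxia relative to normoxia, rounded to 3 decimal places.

1.888

MAPK1/HPRT1 (normoxia) = 198.6 / 5148 = 0.038578
MAPK1/HPRT1 (hypoxia) = 895.9 / 6273 = 0.14282
Fold change = 0.14282 / 0.038578 = 3.7021
log2(3.7021) = 1.8883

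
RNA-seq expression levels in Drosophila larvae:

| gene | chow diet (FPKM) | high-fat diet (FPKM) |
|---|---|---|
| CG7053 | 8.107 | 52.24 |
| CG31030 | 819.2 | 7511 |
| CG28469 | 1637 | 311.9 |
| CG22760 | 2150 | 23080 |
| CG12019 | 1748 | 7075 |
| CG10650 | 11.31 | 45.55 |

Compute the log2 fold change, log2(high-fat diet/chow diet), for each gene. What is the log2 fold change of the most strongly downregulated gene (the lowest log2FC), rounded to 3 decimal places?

-2.392

log2(52.24/8.107) = 2.688  (CG7053)
log2(7511/819.2) = 3.197  (CG31030)
log2(311.9/1637) = -2.392  (CG28469)
log2(23080/2150) = 3.424  (CG22760)
log2(7075/1748) = 2.017  (CG12019)
log2(45.55/11.31) = 2.010  (CG10650)
CG28469 is most strongly downregulated.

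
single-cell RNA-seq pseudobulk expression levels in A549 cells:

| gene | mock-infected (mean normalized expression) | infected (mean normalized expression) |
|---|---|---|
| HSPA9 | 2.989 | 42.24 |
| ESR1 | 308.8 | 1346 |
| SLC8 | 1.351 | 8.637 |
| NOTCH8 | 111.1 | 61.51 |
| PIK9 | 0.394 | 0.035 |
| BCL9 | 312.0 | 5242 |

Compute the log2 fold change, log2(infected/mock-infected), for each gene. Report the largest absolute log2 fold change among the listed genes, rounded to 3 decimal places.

log2(42.24/2.989) = 3.821  (HSPA9)
log2(1346/308.8) = 2.124  (ESR1)
log2(8.637/1.351) = 2.677  (SLC8)
log2(61.51/111.1) = -0.853  (NOTCH8)
log2(0.035/0.394) = -3.493  (PIK9)
log2(5242/312.0) = 4.070  (BCL9)
The largest magnitude belongs to BCL9.

4.070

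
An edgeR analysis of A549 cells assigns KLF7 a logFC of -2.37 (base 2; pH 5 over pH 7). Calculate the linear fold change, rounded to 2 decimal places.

Fold change = 2^(-2.37) = 0.193
That is, KLF7 drops to 19.3% of the pH 7 level.

0.19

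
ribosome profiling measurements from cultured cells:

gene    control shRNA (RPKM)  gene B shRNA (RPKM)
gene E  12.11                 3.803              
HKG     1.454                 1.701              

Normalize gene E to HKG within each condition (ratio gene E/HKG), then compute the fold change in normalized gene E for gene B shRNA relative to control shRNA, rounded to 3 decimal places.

0.268

gene E/HKG (control shRNA) = 12.11 / 1.454 = 8.3287
gene E/HKG (gene B shRNA) = 3.803 / 1.701 = 2.2357
Fold change = 2.2357 / 8.3287 = 0.2684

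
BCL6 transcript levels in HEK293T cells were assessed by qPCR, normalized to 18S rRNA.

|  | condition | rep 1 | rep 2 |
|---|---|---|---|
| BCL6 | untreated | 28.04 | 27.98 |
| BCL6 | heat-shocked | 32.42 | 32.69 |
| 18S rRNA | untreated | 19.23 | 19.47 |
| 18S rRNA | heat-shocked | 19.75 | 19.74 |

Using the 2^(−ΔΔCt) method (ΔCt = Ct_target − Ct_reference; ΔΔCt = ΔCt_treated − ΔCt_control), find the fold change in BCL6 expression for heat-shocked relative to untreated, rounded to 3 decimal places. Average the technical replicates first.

0.056

Mean Ct: BCL6 untreated 28.010; BCL6 heat-shocked 32.555; 18S rRNA untreated 19.350; 18S rRNA heat-shocked 19.745
ΔCt(untreated) = 28.010 − 19.350 = 8.660
ΔCt(heat-shocked) = 32.555 − 19.745 = 12.810
ΔΔCt = 12.810 − 8.660 = 4.150
Fold change = 2^(−4.150) = 0.0563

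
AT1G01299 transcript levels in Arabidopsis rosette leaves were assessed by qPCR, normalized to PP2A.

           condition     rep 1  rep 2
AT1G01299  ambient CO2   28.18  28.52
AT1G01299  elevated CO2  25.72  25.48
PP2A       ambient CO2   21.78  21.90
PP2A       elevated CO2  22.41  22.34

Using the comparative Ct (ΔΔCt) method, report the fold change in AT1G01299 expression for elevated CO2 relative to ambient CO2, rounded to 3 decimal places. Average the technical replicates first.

9.747

Mean Ct: AT1G01299 ambient CO2 28.350; AT1G01299 elevated CO2 25.600; PP2A ambient CO2 21.840; PP2A elevated CO2 22.375
ΔCt(ambient CO2) = 28.350 − 21.840 = 6.510
ΔCt(elevated CO2) = 25.600 − 22.375 = 3.225
ΔΔCt = 3.225 − 6.510 = -3.285
Fold change = 2^(−(-3.285)) = 2^3.285 = 9.7473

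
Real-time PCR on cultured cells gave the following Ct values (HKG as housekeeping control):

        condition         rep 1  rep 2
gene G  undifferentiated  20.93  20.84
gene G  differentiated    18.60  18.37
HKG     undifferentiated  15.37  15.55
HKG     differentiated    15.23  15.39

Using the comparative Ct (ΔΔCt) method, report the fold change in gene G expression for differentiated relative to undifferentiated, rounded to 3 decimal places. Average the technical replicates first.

4.757

Mean Ct: gene G undifferentiated 20.885; gene G differentiated 18.485; HKG undifferentiated 15.460; HKG differentiated 15.310
ΔCt(undifferentiated) = 20.885 − 15.460 = 5.425
ΔCt(differentiated) = 18.485 − 15.310 = 3.175
ΔΔCt = 3.175 − 5.425 = -2.250
Fold change = 2^(−(-2.250)) = 2^2.250 = 4.7568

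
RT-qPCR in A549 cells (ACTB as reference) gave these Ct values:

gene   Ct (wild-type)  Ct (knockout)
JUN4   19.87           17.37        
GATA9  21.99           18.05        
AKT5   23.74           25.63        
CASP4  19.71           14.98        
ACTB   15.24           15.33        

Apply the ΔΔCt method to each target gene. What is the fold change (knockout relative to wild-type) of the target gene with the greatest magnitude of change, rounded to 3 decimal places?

28.246

JUN4: ΔΔCt = (17.37−15.33) − (19.87−15.24) = 2.04 − 4.63 = -2.59; fold change = 2^2.59 = 6.021
GATA9: ΔΔCt = (18.05−15.33) − (21.99−15.24) = 2.72 − 6.75 = -4.03; fold change = 2^4.03 = 16.336
AKT5: ΔΔCt = (25.63−15.33) − (23.74−15.24) = 10.30 − 8.50 = 1.80; fold change = 2^-1.80 = 0.287
CASP4: ΔΔCt = (14.98−15.33) − (19.71−15.24) = -0.35 − 4.47 = -4.82; fold change = 2^4.82 = 28.246
CASP4 has the largest |ΔΔCt| = 4.82.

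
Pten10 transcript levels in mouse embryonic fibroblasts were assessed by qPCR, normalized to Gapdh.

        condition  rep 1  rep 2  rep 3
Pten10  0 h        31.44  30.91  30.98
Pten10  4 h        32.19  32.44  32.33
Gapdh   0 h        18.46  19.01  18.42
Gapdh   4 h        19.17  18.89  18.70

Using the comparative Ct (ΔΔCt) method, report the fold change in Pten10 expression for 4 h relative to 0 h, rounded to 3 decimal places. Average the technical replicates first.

0.529

Mean Ct: Pten10 0 h 31.110; Pten10 4 h 32.320; Gapdh 0 h 18.630; Gapdh 4 h 18.920
ΔCt(0 h) = 31.110 − 18.630 = 12.480
ΔCt(4 h) = 32.320 − 18.920 = 13.400
ΔΔCt = 13.400 − 12.480 = 0.920
Fold change = 2^(−0.920) = 0.5285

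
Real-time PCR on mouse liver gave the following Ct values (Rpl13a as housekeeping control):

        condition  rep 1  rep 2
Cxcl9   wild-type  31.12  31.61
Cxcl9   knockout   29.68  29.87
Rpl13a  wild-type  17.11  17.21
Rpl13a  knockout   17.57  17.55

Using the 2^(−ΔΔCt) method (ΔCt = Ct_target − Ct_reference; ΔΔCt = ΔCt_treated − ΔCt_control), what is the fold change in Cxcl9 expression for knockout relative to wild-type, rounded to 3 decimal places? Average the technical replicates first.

3.972

Mean Ct: Cxcl9 wild-type 31.365; Cxcl9 knockout 29.775; Rpl13a wild-type 17.160; Rpl13a knockout 17.560
ΔCt(wild-type) = 31.365 − 17.160 = 14.205
ΔCt(knockout) = 29.775 − 17.560 = 12.215
ΔΔCt = 12.215 − 14.205 = -1.990
Fold change = 2^(−(-1.990)) = 2^1.990 = 3.9724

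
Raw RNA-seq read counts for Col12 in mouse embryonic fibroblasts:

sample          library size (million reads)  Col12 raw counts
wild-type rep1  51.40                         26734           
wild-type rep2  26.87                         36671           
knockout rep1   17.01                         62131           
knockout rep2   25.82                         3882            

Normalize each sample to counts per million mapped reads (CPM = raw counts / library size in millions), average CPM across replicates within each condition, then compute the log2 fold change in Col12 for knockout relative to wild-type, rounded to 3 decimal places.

CPM(wild-type rep1) = 26734 / 51.40 = 520.1167
CPM(wild-type rep2) = 36671 / 26.87 = 1364.7562
CPM(knockout rep1) = 62131 / 17.01 = 3652.6161
CPM(knockout rep2) = 3882 / 25.82 = 150.3486
mean CPM(wild-type) = 942.4365; mean CPM(knockout) = 1901.4823
Fold change = 1901.4823 / 942.4365 = 2.01762
log2(2.01762) = 1.0127

1.013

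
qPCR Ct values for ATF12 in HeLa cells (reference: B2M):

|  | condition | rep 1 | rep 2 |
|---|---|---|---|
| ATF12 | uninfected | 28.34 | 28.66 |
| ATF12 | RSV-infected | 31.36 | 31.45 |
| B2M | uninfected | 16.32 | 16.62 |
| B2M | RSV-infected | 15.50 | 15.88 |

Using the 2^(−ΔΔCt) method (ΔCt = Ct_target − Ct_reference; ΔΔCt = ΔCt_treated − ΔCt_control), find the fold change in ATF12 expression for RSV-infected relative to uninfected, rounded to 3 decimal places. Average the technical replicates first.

0.078

Mean Ct: ATF12 uninfected 28.500; ATF12 RSV-infected 31.405; B2M uninfected 16.470; B2M RSV-infected 15.690
ΔCt(uninfected) = 28.500 − 16.470 = 12.030
ΔCt(RSV-infected) = 31.405 − 15.690 = 15.715
ΔΔCt = 15.715 − 12.030 = 3.685
Fold change = 2^(−3.685) = 0.0778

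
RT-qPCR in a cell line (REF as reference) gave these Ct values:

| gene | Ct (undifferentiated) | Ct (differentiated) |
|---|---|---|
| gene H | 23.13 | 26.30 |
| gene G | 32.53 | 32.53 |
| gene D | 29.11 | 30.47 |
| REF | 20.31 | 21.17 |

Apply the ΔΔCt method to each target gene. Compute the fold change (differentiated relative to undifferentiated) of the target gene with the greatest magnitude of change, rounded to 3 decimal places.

gene H: ΔΔCt = (26.30−21.17) − (23.13−20.31) = 5.13 − 2.82 = 2.31; fold change = 2^-2.31 = 0.202
gene G: ΔΔCt = (32.53−21.17) − (32.53−20.31) = 11.36 − 12.22 = -0.86; fold change = 2^0.86 = 1.815
gene D: ΔΔCt = (30.47−21.17) − (29.11−20.31) = 9.30 − 8.80 = 0.50; fold change = 2^-0.50 = 0.707
gene H has the largest |ΔΔCt| = 2.31.

0.202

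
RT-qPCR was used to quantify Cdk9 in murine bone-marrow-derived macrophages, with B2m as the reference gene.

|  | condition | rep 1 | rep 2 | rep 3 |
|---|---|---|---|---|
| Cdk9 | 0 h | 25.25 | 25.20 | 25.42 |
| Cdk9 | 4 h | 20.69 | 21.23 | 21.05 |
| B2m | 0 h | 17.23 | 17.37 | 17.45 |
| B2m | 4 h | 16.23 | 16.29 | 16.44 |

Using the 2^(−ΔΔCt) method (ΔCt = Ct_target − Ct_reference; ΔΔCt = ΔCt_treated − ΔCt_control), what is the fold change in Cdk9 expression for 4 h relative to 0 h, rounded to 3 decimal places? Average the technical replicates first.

Mean Ct: Cdk9 0 h 25.290; Cdk9 4 h 20.990; B2m 0 h 17.350; B2m 4 h 16.320
ΔCt(0 h) = 25.290 − 17.350 = 7.940
ΔCt(4 h) = 20.990 − 16.320 = 4.670
ΔΔCt = 4.670 − 7.940 = -3.270
Fold change = 2^(−(-3.270)) = 2^3.270 = 9.6465

9.646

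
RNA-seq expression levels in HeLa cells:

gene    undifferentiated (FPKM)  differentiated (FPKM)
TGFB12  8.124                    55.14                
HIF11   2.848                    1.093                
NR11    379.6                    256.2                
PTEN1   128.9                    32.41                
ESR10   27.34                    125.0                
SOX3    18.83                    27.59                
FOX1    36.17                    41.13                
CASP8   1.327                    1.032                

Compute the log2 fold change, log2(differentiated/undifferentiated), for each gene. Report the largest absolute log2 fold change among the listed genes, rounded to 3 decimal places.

log2(55.14/8.124) = 2.763  (TGFB12)
log2(1.093/2.848) = -1.382  (HIF11)
log2(256.2/379.6) = -0.567  (NR11)
log2(32.41/128.9) = -1.992  (PTEN1)
log2(125.0/27.34) = 2.193  (ESR10)
log2(27.59/18.83) = 0.551  (SOX3)
log2(41.13/36.17) = 0.185  (FOX1)
log2(1.032/1.327) = -0.363  (CASP8)
The largest magnitude belongs to TGFB12.

2.763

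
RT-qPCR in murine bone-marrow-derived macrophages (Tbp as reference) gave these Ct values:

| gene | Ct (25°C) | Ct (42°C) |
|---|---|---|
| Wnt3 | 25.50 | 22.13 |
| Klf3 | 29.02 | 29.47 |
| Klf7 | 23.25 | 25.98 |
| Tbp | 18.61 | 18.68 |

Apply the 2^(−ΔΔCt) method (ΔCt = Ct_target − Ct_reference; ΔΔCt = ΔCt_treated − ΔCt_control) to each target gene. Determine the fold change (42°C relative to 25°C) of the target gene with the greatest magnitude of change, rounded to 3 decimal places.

10.853

Wnt3: ΔΔCt = (22.13−18.68) − (25.50−18.61) = 3.45 − 6.89 = -3.44; fold change = 2^3.44 = 10.853
Klf3: ΔΔCt = (29.47−18.68) − (29.02−18.61) = 10.79 − 10.41 = 0.38; fold change = 2^-0.38 = 0.768
Klf7: ΔΔCt = (25.98−18.68) − (23.25−18.61) = 7.30 − 4.64 = 2.66; fold change = 2^-2.66 = 0.158
Wnt3 has the largest |ΔΔCt| = 3.44.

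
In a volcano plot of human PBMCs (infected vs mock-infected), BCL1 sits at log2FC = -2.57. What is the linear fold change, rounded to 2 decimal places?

0.17

Fold change = 2^(-2.57) = 0.168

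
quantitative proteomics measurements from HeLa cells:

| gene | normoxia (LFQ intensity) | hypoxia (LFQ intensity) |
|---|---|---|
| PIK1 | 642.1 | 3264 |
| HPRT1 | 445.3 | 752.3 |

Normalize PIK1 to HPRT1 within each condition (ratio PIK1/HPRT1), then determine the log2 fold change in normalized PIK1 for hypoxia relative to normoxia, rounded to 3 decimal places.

PIK1/HPRT1 (normoxia) = 642.1 / 445.3 = 1.4419
PIK1/HPRT1 (hypoxia) = 3264 / 752.3 = 4.3387
Fold change = 4.3387 / 1.4419 = 3.0089
log2(3.0089) = 1.5892

1.589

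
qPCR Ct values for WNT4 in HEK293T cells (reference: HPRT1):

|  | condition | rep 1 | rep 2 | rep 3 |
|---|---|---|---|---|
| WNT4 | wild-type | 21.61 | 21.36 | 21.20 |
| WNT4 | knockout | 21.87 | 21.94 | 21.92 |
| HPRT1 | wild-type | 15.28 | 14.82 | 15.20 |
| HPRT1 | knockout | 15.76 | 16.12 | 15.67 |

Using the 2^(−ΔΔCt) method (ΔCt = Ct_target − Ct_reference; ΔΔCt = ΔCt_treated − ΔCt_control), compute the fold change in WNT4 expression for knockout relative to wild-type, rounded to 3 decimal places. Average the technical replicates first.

Mean Ct: WNT4 wild-type 21.390; WNT4 knockout 21.910; HPRT1 wild-type 15.100; HPRT1 knockout 15.850
ΔCt(wild-type) = 21.390 − 15.100 = 6.290
ΔCt(knockout) = 21.910 − 15.850 = 6.060
ΔΔCt = 6.060 − 6.290 = -0.230
Fold change = 2^(−(-0.230)) = 2^0.230 = 1.1728

1.173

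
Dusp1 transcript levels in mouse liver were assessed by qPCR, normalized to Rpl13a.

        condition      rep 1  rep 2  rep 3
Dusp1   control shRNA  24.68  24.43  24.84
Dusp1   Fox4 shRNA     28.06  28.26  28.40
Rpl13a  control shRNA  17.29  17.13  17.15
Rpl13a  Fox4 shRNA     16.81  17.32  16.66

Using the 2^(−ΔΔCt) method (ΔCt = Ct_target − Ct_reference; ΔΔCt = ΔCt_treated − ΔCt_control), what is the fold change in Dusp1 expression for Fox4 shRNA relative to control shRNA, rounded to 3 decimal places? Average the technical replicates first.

Mean Ct: Dusp1 control shRNA 24.650; Dusp1 Fox4 shRNA 28.240; Rpl13a control shRNA 17.190; Rpl13a Fox4 shRNA 16.930
ΔCt(control shRNA) = 24.650 − 17.190 = 7.460
ΔCt(Fox4 shRNA) = 28.240 − 16.930 = 11.310
ΔΔCt = 11.310 − 7.460 = 3.850
Fold change = 2^(−3.850) = 0.0693

0.069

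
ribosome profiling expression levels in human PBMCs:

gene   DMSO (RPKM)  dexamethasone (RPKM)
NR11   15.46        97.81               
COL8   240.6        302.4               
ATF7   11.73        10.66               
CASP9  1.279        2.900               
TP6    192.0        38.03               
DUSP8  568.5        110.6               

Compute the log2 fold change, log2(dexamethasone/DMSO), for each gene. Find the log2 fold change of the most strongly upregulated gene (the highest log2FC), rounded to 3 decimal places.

2.661

log2(97.81/15.46) = 2.661  (NR11)
log2(302.4/240.6) = 0.330  (COL8)
log2(10.66/11.73) = -0.138  (ATF7)
log2(2.900/1.279) = 1.181  (CASP9)
log2(38.03/192.0) = -2.336  (TP6)
log2(110.6/568.5) = -2.362  (DUSP8)
NR11 is most strongly upregulated.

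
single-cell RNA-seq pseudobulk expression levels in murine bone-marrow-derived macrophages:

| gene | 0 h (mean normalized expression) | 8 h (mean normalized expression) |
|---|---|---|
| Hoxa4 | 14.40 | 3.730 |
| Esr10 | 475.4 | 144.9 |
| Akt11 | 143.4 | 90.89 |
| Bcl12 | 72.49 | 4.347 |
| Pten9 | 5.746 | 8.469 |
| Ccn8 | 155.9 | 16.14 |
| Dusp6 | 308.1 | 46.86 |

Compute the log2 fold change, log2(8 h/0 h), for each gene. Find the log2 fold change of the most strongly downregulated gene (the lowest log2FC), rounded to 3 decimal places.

-4.060

log2(3.730/14.40) = -1.949  (Hoxa4)
log2(144.9/475.4) = -1.714  (Esr10)
log2(90.89/143.4) = -0.658  (Akt11)
log2(4.347/72.49) = -4.060  (Bcl12)
log2(8.469/5.746) = 0.560  (Pten9)
log2(16.14/155.9) = -3.272  (Ccn8)
log2(46.86/308.1) = -2.717  (Dusp6)
Bcl12 is most strongly downregulated.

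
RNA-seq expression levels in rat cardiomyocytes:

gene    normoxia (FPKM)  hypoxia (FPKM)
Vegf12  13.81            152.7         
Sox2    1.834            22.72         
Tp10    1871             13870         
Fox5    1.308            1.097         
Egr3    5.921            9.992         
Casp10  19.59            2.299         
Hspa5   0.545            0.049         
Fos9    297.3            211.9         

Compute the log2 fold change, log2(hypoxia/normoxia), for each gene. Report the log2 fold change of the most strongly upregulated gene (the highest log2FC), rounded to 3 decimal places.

3.631

log2(152.7/13.81) = 3.467  (Vegf12)
log2(22.72/1.834) = 3.631  (Sox2)
log2(13870/1871) = 2.890  (Tp10)
log2(1.097/1.308) = -0.254  (Fox5)
log2(9.992/5.921) = 0.755  (Egr3)
log2(2.299/19.59) = -3.091  (Casp10)
log2(0.049/0.545) = -3.475  (Hspa5)
log2(211.9/297.3) = -0.489  (Fos9)
Sox2 is most strongly upregulated.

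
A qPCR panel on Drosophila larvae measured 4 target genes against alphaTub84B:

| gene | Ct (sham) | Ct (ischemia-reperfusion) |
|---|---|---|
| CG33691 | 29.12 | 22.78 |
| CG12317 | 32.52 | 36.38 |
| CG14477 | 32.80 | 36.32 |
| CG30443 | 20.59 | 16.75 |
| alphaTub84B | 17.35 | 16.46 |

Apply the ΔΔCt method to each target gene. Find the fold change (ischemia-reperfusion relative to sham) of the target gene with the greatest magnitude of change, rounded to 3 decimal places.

CG33691: ΔΔCt = (22.78−16.46) − (29.12−17.35) = 6.32 − 11.77 = -5.45; fold change = 2^5.45 = 43.713
CG12317: ΔΔCt = (36.38−16.46) − (32.52−17.35) = 19.92 − 15.17 = 4.75; fold change = 2^-4.75 = 0.037
CG14477: ΔΔCt = (36.32−16.46) − (32.80−17.35) = 19.86 − 15.45 = 4.41; fold change = 2^-4.41 = 0.047
CG30443: ΔΔCt = (16.75−16.46) − (20.59−17.35) = 0.29 − 3.24 = -2.95; fold change = 2^2.95 = 7.727
CG33691 has the largest |ΔΔCt| = 5.45.

43.713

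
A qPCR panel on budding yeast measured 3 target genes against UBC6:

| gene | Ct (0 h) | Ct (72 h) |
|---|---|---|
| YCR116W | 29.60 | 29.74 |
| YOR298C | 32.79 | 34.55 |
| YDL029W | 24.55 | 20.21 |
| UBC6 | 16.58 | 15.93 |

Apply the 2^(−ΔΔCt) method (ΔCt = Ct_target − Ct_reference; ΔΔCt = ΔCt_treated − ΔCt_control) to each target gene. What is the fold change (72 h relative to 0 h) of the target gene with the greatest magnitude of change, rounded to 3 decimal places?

YCR116W: ΔΔCt = (29.74−15.93) − (29.60−16.58) = 13.81 − 13.02 = 0.79; fold change = 2^-0.79 = 0.578
YOR298C: ΔΔCt = (34.55−15.93) − (32.79−16.58) = 18.62 − 16.21 = 2.41; fold change = 2^-2.41 = 0.188
YDL029W: ΔΔCt = (20.21−15.93) − (24.55−16.58) = 4.28 − 7.97 = -3.69; fold change = 2^3.69 = 12.906
YDL029W has the largest |ΔΔCt| = 3.69.

12.906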